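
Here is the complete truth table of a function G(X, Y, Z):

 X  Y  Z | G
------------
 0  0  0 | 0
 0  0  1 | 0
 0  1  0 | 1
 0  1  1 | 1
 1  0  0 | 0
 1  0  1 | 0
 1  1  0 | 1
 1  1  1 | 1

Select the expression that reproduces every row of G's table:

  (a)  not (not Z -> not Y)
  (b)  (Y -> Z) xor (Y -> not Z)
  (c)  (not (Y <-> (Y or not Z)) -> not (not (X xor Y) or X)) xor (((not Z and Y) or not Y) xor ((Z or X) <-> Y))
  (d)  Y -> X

(a) fails at (0,1,1): the formula yields 0, G is 1.
(c) fails at (0,1,0): the formula yields 0, G is 1.
(d) fails at (0,0,0): the formula yields 1, G is 0.
Only (b) survives; checking it on all 8 rows confirms it matches G.

b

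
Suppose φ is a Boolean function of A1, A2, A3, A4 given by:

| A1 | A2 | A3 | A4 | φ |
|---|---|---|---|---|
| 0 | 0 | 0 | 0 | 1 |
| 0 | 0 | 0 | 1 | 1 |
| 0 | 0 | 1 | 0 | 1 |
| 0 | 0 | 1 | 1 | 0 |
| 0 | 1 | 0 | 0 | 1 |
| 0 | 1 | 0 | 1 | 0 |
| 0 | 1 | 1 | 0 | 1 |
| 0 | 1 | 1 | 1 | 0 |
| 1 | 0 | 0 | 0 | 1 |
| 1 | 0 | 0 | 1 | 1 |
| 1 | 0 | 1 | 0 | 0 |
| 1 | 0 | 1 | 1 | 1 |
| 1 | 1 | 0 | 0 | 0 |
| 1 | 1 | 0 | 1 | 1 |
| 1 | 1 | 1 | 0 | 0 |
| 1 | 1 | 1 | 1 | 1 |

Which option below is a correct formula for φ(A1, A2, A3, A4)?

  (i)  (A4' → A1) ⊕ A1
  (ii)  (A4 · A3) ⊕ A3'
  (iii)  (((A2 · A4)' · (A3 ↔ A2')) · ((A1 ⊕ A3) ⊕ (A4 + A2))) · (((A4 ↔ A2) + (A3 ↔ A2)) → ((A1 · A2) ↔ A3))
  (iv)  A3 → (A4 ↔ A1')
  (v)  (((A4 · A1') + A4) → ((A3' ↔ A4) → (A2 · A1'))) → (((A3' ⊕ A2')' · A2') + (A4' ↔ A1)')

v

(i) fails at (0,0,0,0): the formula yields 0, φ is 1.
(ii) fails at (0,0,1,0): the formula yields 0, φ is 1.
(iii) fails at (0,0,0,0): the formula yields 0, φ is 1.
(iv) fails at (0,0,1,0): the formula yields 0, φ is 1.
(v) is the remaining candidate, and it agrees with φ on all 16 inputs.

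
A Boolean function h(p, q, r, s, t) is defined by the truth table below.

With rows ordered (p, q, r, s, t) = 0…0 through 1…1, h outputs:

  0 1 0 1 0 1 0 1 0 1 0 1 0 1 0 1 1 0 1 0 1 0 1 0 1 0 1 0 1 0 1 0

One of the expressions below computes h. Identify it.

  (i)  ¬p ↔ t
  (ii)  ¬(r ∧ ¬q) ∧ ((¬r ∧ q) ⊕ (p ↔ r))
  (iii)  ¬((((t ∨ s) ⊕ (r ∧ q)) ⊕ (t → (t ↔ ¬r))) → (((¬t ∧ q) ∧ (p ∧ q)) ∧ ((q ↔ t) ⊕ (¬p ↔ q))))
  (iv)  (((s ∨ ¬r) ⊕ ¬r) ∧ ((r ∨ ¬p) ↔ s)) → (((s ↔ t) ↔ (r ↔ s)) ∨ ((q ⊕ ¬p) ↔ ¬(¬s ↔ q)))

i

(ii): at (0,0,0,0,0) it gives 1, but h = 0 — eliminated.
(iii): at (0,0,0,0,0) it gives 1, but h = 0 — eliminated.
(iv): at (0,0,0,0,0) it gives 1, but h = 0 — eliminated.
(i) is the remaining candidate, and it agrees with h on all 32 inputs.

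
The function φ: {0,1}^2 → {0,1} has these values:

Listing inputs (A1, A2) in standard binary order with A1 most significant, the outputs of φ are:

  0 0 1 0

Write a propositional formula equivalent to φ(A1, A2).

φ(A1, A2) = A1 AND NOT A2

1 only at (1,0): A1 AND NOT A2.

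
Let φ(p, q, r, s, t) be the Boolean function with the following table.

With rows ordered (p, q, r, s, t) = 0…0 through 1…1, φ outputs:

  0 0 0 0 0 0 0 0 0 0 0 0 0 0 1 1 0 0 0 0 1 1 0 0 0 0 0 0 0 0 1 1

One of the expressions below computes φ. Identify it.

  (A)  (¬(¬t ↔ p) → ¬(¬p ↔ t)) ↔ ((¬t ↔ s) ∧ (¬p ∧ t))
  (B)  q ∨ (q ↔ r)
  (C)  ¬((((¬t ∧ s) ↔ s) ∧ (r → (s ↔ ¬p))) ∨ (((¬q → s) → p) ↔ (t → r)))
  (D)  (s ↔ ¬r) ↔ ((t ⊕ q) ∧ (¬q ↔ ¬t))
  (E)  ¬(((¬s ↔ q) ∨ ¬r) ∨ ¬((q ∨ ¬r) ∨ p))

(A): at (0,0,0,0,1) it gives 1, but φ = 0 — eliminated.
(B): at (0,0,0,0,0) it gives 1, but φ = 0 — eliminated.
(C): at (0,0,1,1,1) it gives 1, but φ = 0 — eliminated.
(D): at (0,0,0,0,0) it gives 1, but φ = 0 — eliminated.
Only (E) survives; checking it on all 32 rows confirms it matches φ.

E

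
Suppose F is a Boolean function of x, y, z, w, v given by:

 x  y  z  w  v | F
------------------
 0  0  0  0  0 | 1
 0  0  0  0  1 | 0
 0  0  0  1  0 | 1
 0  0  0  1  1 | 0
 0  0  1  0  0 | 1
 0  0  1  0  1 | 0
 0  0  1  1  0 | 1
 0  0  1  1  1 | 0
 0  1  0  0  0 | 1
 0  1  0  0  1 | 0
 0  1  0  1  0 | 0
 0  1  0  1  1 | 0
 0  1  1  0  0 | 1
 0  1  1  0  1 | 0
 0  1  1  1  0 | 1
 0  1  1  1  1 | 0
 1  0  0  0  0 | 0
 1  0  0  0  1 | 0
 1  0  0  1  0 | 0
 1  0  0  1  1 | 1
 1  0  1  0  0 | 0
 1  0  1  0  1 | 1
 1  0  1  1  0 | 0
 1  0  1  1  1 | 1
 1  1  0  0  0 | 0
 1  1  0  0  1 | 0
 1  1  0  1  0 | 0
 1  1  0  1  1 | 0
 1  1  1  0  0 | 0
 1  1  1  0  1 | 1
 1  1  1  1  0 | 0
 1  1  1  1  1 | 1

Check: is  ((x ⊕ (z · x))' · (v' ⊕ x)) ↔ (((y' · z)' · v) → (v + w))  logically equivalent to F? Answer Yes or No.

No

Evaluate ((x ⊕ (z · x))' · (v' ⊕ x)) ↔ (((y' · z)' · v) → (v + w)) on each row and compare to F:
  x=0, y=0, z=0, w=0, v=0: formula gives 1, F = 1 ✓
  x=0, y=0, z=0, w=0, v=1: formula gives 0, F = 0 ✓
  x=0, y=0, z=0, w=1, v=0: formula gives 1, F = 1 ✓
  x=0, y=0, z=0, w=1, v=1: formula gives 0, F = 0 ✓
  …
  x=0, y=1, z=0, w=1, v=0: formula gives 1, but F = 0 ✗
Row (0,1,0,1,0) is a counterexample, so the formula is not equivalent to F.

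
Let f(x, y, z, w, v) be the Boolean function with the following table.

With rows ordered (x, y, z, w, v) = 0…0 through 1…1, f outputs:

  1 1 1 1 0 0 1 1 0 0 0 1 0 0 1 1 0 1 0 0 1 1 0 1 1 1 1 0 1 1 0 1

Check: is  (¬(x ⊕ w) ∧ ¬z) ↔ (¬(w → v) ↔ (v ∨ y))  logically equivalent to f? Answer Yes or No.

Test each input against both f and the formula:
  x=0, y=0, z=0, w=0, v=0: formula gives 1, f = 1 ✓
  x=0, y=0, z=0, w=0, v=1: formula gives 0, but f = 1 ✗
A single disagreement suffices: at (0,0,0,0,1) they differ, so the formula does not compute f.

No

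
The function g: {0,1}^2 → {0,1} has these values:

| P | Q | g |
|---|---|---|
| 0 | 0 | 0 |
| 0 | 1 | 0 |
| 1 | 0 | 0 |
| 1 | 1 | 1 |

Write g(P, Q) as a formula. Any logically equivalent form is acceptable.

The output is 1 only when every input is 1 — the AND of all inputs.

g(P, Q) = P and Q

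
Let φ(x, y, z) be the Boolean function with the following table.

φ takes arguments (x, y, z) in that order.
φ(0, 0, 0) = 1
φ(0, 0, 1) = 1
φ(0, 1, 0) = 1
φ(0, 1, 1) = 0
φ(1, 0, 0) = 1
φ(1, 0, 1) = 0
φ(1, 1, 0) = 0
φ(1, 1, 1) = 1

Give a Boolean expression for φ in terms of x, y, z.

φ(x, y, z) = not ((((not x and y) and z) or ((x and not y) and z)) or ((x and y) and not z))

φ is 0 on only 3 rows — (0,1,1), (1,0,1), (1,1,0). Writing each as a minterm (¬x·y·z, x·¬y·z, x·y·¬z) and OR-ing them characterizes exactly where φ=0, so φ is the negation of that disjunction.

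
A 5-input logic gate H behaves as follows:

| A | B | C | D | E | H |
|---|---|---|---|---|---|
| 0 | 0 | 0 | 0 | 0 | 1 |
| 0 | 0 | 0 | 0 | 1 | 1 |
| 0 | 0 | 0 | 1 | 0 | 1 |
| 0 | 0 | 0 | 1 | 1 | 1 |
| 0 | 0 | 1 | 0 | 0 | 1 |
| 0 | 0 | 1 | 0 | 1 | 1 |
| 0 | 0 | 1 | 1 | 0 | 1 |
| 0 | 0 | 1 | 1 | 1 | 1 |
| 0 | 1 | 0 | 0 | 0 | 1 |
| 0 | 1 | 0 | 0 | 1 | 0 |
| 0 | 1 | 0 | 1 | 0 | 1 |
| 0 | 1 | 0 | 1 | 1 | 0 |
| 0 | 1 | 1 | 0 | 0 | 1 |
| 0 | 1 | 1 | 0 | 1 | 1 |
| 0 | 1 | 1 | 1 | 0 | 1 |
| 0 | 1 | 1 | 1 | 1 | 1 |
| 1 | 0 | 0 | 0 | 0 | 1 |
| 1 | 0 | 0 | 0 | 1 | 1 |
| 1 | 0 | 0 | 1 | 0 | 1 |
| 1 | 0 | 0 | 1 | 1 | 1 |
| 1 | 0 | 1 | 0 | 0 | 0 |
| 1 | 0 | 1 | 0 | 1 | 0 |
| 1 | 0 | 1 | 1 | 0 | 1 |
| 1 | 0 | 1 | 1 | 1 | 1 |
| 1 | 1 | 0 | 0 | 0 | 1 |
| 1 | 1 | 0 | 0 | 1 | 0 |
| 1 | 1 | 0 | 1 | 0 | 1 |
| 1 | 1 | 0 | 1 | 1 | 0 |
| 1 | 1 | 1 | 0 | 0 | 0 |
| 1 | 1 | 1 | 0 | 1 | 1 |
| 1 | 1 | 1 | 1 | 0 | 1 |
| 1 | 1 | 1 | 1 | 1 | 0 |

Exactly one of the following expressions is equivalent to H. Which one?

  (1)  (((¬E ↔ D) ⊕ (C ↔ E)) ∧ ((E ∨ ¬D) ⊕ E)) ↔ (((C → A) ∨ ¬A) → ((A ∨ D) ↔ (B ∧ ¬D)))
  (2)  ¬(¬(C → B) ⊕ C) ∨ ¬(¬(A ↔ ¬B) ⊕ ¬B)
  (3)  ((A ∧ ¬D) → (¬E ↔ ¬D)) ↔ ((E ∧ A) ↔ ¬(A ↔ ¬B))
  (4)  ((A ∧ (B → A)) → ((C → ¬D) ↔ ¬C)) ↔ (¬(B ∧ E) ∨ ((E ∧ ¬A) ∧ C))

(1) fails at (0,0,0,0,1): the formula yields 0, H is 1.
(2) fails at (0,1,0,0,1): the formula yields 1, H is 0.
(3) fails at (0,0,0,0,0): the formula yields 0, H is 1.
Only (4) survives; checking it on all 32 rows confirms it matches H.

4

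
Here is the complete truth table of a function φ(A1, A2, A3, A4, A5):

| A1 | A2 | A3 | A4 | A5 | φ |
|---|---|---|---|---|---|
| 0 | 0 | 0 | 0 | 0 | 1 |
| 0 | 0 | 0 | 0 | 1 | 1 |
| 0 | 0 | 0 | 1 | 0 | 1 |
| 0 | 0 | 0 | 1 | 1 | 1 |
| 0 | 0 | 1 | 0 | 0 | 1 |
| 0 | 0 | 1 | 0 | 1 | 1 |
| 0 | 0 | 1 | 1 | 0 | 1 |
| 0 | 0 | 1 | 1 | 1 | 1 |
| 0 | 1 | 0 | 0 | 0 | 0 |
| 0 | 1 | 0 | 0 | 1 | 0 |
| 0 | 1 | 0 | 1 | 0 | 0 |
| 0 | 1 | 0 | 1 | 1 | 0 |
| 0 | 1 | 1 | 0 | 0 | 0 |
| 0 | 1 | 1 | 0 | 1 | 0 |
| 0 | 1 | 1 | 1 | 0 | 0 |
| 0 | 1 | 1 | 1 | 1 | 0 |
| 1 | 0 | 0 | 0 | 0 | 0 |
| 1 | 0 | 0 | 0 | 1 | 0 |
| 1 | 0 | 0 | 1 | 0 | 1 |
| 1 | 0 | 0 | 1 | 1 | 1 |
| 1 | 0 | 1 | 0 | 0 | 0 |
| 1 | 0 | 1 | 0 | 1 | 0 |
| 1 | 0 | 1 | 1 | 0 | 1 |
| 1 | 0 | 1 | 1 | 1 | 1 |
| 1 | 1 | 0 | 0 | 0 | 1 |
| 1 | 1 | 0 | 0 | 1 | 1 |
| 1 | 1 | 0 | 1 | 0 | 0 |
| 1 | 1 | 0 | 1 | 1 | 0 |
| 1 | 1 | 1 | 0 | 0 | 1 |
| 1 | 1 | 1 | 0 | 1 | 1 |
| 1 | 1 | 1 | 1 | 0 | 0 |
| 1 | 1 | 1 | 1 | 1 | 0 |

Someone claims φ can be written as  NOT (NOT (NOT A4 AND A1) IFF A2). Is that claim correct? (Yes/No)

Check the formula against φ row by row:
  A1=0, A2=0, A3=0, A4=0, A5=0: formula gives 1, φ = 1 ✓
  A1=0, A2=0, A3=0, A4=0, A5=1: formula gives 1, φ = 1 ✓
  A1=0, A2=0, A3=0, A4=1, A5=0: formula gives 1, φ = 1 ✓
  A1=0, A2=0, A3=0, A4=1, A5=1: formula gives 1, φ = 1 ✓
  … (the remaining 28 rows also agree.)
All 32 rows match — the expression computes φ exactly.

Yes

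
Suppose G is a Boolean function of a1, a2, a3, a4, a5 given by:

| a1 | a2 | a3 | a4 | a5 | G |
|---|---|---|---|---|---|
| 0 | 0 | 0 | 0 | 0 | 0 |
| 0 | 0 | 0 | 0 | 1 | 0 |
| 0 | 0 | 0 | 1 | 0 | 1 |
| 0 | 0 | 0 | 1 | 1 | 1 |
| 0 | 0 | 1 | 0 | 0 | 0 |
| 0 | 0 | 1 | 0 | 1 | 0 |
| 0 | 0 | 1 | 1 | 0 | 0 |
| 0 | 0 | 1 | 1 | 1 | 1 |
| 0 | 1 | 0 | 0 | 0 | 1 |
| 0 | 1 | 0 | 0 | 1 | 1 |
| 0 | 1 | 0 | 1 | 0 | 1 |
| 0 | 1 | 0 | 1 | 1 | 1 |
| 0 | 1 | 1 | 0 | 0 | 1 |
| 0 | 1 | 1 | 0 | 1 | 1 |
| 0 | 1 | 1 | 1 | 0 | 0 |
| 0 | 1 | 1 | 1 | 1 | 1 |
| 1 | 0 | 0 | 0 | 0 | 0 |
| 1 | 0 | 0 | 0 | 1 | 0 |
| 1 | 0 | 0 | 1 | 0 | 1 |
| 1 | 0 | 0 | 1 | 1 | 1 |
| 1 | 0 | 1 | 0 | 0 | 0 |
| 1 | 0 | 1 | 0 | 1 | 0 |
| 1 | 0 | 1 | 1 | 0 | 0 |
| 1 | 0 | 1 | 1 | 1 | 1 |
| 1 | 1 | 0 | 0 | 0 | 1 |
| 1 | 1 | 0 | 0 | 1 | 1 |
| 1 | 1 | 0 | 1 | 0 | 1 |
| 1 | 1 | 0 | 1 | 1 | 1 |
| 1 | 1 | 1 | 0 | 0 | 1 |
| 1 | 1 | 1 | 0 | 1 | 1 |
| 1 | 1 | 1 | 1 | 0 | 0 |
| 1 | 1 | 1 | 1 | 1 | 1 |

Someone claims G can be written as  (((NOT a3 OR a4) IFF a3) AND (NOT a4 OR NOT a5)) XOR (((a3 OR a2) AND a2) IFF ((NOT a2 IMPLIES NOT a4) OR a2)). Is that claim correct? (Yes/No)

Evaluate (((NOT a3 OR a4) IFF a3) AND (NOT a4 OR NOT a5)) XOR (((a3 OR a2) AND a2) IFF ((NOT a2 IMPLIES NOT a4) OR a2)) on each row and compare to G:
  a1=0, a2=0, a3=0, a4=0, a5=0: formula gives 0, G = 0 ✓
  a1=0, a2=0, a3=0, a4=0, a5=1: formula gives 0, G = 0 ✓
  a1=0, a2=0, a3=0, a4=1, a5=0: formula gives 1, G = 1 ✓
  a1=0, a2=0, a3=0, a4=1, a5=1: formula gives 1, G = 1 ✓
  … (the remaining 28 rows also agree.)
Every row agrees, so the formula is equivalent.

Yes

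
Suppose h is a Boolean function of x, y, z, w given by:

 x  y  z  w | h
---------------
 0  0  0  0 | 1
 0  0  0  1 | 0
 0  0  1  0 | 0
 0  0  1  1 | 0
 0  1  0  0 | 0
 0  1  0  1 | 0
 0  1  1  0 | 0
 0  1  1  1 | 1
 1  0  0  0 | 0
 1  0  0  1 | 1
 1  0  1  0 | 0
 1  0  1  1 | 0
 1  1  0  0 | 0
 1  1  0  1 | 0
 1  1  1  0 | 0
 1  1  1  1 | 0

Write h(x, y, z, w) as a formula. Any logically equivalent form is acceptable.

The 1-rows are (0,0,0,0), (0,1,1,1), (1,0,0,1). Each contributes one minterm — ¬x·¬y·¬z·¬w; ¬x·y·z·w; x·¬y·¬z·w — and their disjunction is a sum-of-products form of h.

h(x, y, z, w) = ((((¬x ∧ ¬y) ∧ ¬z) ∧ ¬w) ∨ (((¬x ∧ y) ∧ z) ∧ w)) ∨ (((x ∧ ¬y) ∧ ¬z) ∧ w)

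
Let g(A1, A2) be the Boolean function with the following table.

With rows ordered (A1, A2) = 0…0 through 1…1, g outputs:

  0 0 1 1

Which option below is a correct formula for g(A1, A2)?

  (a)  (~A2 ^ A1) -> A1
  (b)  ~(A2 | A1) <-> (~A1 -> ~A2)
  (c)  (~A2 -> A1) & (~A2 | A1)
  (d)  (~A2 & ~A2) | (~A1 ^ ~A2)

c

(a) disagrees with g on (0,1) (formula → 1, table → 0); rule it out.
(b) disagrees with g on (0,0) (formula → 1, table → 0); rule it out.
(d) disagrees with g on (0,0) (formula → 1, table → 0); rule it out.
That leaves (c). Evaluating it on every row reproduces the table of g exactly.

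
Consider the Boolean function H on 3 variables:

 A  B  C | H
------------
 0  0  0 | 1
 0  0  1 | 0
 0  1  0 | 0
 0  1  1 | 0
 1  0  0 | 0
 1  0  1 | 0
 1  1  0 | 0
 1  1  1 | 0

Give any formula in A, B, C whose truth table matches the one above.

H(A, B, C) = NOT ((A OR B) OR C)

The output is 1 only when every input is 0 — NOR of all inputs.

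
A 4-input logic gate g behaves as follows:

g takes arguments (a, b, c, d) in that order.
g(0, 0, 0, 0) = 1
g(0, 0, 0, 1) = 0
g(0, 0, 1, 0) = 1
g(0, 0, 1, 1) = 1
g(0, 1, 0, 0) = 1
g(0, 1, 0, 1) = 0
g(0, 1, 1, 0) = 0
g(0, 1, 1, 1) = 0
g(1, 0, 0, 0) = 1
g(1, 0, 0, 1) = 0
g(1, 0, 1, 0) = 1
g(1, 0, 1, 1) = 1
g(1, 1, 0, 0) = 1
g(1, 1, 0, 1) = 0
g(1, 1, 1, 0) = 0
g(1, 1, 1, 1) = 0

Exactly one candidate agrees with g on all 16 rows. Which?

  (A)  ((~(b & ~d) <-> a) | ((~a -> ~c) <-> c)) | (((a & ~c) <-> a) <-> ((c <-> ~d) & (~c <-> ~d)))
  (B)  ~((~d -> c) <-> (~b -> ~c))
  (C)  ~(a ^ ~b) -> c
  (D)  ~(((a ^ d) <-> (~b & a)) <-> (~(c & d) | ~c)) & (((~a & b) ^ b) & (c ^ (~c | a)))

B

(A) fails at (0,0,0,0): the formula yields 0, g is 1.
(C) fails at (0,0,0,1): the formula yields 1, g is 0.
(D) fails at (0,0,0,0): the formula yields 0, g is 1.
That leaves (B). Evaluating it on every row reproduces the table of g exactly.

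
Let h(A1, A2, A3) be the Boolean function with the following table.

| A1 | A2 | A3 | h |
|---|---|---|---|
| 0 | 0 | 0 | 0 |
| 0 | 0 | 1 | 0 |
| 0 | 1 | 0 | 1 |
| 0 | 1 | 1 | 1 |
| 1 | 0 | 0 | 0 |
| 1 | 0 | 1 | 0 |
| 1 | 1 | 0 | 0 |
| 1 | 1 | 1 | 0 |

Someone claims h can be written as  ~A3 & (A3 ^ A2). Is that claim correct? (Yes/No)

Evaluate ~A3 & (A3 ^ A2) on each row and compare to h:
  A1=0, A2=0, A3=0: formula gives 0, h = 0 ✓
  A1=0, A2=0, A3=1: formula gives 0, h = 0 ✓
  A1=0, A2=1, A3=0: formula gives 1, h = 1 ✓
  A1=0, A2=1, A3=1: formula gives 0, but h = 1 ✗
Since they disagree at (0,1,1), the expression is not a correct formula for h.

No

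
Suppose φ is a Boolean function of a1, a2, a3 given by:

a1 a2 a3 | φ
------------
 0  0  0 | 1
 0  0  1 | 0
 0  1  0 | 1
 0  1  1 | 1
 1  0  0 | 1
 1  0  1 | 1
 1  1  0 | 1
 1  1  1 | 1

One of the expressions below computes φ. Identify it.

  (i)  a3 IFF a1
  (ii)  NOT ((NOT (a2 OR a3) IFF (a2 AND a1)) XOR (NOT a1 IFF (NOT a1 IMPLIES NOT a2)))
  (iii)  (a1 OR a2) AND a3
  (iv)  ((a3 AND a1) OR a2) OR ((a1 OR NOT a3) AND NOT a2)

(i): at (0,1,1) it gives 0, but φ = 1 — eliminated.
(ii): at (0,0,0) it gives 0, but φ = 1 — eliminated.
(iii): at (0,0,0) it gives 0, but φ = 1 — eliminated.
That leaves (iv). Evaluating it on every row reproduces the table of φ exactly.

iv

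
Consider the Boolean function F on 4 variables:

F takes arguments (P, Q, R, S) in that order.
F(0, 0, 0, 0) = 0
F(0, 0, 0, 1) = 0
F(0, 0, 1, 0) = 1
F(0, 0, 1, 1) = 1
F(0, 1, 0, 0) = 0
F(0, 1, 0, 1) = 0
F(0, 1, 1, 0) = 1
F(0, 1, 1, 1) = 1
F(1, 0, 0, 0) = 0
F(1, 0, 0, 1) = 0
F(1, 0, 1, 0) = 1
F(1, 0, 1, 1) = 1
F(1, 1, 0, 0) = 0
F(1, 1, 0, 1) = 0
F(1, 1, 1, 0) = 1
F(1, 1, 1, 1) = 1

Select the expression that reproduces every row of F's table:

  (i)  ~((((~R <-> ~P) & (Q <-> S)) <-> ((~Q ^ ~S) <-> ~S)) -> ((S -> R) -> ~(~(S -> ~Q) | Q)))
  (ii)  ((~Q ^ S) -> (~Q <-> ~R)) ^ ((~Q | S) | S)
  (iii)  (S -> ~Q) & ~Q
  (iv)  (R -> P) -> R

iv

(i) fails at (0,0,1,0): the formula yields 0, F is 1.
(ii) fails at (0,0,1,1): the formula yields 0, F is 1.
(iii) fails at (0,0,0,0): the formula yields 1, F is 0.
(iv) is the remaining candidate, and it agrees with F on all 16 inputs.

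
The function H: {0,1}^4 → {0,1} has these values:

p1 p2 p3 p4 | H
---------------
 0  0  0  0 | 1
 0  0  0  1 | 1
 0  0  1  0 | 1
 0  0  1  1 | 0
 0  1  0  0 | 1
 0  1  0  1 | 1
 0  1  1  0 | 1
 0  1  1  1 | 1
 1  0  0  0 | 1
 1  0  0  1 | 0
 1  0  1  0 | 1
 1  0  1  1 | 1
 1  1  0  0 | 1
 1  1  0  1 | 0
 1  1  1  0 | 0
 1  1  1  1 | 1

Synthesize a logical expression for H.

H(p1, p2, p3, p4) = ((((((p1' · p2') · p3) · p4) + (((p1 · p2') · p3') · p4)) + (((p1 · p2) · p3') · p4)) + (((p1 · p2) · p3) · p4'))'

The 0-rows are (0,0,1,1), (1,0,0,1), (1,1,0,1), (1,1,1,0). Take each as a conjunction (¬p1·¬p2·p3·p4, p1·¬p2·¬p3·p4, p1·p2·¬p3·p4, p1·p2·p3·¬p4), form their disjunction, and complement — that gives a formula that is 1 everywhere H is.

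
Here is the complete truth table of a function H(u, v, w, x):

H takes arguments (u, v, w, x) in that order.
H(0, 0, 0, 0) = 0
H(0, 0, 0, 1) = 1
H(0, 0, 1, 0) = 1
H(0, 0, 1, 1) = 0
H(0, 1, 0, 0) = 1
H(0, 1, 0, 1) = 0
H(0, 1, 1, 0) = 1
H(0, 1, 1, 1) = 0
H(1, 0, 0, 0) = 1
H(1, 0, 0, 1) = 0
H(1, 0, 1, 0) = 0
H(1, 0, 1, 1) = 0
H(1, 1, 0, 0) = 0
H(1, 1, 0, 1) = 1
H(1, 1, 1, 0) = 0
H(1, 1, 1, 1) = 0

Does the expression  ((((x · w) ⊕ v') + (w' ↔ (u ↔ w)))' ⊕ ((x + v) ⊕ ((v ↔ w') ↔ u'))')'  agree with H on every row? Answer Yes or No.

No

Evaluate ((((x · w) ⊕ v') + (w' ↔ (u ↔ w)))' ⊕ ((x + v) ⊕ ((v ↔ w') ↔ u'))')' on each row and compare to H:
  u=0, v=0, w=0, x=0: formula gives 0, H = 0 ✓
  u=0, v=0, w=0, x=1: formula gives 1, H = 1 ✓
  u=0, v=0, w=1, x=0: formula gives 1, H = 1 ✓
  u=0, v=0, w=1, x=1: formula gives 0, H = 0 ✓
  u=0, v=1, w=0, x=0: formula gives 0, but H = 1 ✗
Since they disagree at (0,1,0,0), the expression is not a correct formula for H.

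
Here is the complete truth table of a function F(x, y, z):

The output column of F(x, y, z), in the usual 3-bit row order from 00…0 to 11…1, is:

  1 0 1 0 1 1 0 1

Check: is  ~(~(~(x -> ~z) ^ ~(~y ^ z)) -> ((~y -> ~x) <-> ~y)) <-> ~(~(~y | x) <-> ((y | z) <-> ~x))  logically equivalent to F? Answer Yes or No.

Evaluate ~(~(~(x -> ~z) ^ ~(~y ^ z)) -> ((~y -> ~x) <-> ~y)) <-> ~(~(~y | x) <-> ((y | z) <-> ~x)) on each row and compare to F:
  x=0, y=0, z=0: formula gives 1, F = 1 ✓
  x=0, y=0, z=1: formula gives 0, F = 0 ✓
  x=0, y=1, z=0: formula gives 1, F = 1 ✓
  x=0, y=1, z=1: formula gives 0, F = 0 ✓
  x=1, y=0, z=0: formula gives 1, F = 1 ✓
  x=1, y=0, z=1: formula gives 0, but F = 1 ✗
Since they disagree at (1,0,1), the expression is not a correct formula for F.

No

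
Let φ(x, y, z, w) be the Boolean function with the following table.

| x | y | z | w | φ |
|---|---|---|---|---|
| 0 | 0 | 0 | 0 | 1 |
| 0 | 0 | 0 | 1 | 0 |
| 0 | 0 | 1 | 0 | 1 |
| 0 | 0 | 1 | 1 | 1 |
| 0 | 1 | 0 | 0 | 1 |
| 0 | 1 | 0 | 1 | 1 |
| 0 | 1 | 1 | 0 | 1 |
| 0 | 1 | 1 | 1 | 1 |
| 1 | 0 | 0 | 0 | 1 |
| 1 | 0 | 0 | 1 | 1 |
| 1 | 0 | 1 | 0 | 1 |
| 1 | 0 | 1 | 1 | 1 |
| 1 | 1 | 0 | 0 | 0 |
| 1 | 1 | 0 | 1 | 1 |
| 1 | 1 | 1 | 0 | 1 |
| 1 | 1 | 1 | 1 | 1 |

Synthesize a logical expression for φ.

φ(x, y, z, w) = ((((x' · y') · z') · w) + (((x · y) · z') · w'))'

The 0-rows are (0,0,0,1), (1,1,0,0). Take each as a conjunction (¬x·¬y·¬z·w, x·y·¬z·¬w), form their disjunction, and complement — that gives a formula that is 1 everywhere φ is.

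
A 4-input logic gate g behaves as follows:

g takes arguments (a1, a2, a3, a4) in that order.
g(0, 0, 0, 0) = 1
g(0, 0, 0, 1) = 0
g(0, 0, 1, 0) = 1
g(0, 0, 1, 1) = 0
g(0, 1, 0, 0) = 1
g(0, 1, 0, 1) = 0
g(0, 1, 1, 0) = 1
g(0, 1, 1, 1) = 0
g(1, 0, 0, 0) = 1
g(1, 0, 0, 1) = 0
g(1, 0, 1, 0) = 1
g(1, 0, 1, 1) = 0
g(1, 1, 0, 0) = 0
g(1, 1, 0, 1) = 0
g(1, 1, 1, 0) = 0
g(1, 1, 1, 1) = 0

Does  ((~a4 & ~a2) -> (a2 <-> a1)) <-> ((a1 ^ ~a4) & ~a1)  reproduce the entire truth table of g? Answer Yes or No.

Yes

Check the formula against g row by row:
  a1=0, a2=0, a3=0, a4=0: formula gives 1, g = 1 ✓
  a1=0, a2=0, a3=0, a4=1: formula gives 0, g = 0 ✓
  a1=0, a2=0, a3=1, a4=0: formula gives 1, g = 1 ✓
  a1=0, a2=0, a3=1, a4=1: formula gives 0, g = 0 ✓
  … (the remaining 12 rows also agree.)
No disagreement on any input; they are logically equivalent.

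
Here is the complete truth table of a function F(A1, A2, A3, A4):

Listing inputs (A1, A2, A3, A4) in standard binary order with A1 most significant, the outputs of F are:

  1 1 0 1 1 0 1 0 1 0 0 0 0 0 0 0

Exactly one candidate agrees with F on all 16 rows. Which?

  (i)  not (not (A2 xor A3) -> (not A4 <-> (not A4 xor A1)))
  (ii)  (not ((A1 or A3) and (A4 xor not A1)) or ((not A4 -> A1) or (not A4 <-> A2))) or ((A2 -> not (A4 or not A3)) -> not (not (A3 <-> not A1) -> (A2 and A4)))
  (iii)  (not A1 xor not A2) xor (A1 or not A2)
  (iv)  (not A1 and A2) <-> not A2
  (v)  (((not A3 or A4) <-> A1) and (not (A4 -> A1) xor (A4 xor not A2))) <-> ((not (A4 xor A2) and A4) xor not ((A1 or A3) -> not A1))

(i) fails at (0,0,0,0): the formula yields 0, F is 1.
(ii) fails at (0,1,0,1): the formula yields 1, F is 0.
(iii) fails at (0,0,1,0): the formula yields 1, F is 0.
(iv) fails at (0,0,0,0): the formula yields 0, F is 1.
That leaves (v). Evaluating it on every row reproduces the table of F exactly.

v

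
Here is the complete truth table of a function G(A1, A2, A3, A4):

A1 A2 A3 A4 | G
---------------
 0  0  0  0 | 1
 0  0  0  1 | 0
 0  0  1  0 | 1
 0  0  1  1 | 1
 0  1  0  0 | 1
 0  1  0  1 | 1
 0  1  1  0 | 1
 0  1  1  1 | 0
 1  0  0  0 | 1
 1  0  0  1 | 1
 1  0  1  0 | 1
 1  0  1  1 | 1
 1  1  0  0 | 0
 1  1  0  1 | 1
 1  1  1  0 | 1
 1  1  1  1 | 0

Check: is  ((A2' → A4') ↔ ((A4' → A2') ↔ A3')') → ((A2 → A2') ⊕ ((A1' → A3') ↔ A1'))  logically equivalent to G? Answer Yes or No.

Evaluate ((A2' → A4') ↔ ((A4' → A2') ↔ A3')') → ((A2 → A2') ⊕ ((A1' → A3') ↔ A1')) on each row and compare to G:
  A1=0, A2=0, A3=0, A4=0: formula gives 1, G = 1 ✓
  A1=0, A2=0, A3=0, A4=1: formula gives 0, G = 0 ✓
  A1=0, A2=0, A3=1, A4=0: formula gives 1, G = 1 ✓
  A1=0, A2=0, A3=1, A4=1: formula gives 1, G = 1 ✓
  … (the remaining 12 rows also agree.)
No disagreement on any input; they are logically equivalent.

Yes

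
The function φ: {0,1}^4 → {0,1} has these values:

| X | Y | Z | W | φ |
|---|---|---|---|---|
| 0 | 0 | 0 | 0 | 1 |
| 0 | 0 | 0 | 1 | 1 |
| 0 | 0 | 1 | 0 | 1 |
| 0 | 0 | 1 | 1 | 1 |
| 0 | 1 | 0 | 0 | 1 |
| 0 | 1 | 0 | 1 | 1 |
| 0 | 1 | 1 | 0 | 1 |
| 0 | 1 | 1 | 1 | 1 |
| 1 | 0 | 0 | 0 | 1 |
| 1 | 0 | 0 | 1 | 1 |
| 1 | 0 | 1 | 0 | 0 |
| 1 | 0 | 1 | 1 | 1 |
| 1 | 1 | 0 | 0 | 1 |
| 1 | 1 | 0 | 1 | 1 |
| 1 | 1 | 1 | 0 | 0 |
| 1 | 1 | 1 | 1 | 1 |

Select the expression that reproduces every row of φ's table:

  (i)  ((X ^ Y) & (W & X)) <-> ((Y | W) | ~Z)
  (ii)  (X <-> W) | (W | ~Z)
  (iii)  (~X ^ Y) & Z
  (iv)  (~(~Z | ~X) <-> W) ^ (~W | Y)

ii

(i) fails at (0,0,0,0): the formula yields 0, φ is 1.
(iii) fails at (0,0,0,0): the formula yields 0, φ is 1.
(iv) fails at (0,0,0,0): the formula yields 0, φ is 1.
That leaves (ii). Evaluating it on every row reproduces the table of φ exactly.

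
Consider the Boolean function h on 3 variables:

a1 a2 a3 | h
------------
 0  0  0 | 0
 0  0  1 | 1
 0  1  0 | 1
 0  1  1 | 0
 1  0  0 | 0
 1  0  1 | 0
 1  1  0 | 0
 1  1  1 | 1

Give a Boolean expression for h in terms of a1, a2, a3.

h=1 on 3 inputs: (0,0,1), (0,1,0), (1,1,1). Reading each as a conjunction of literals (¬a1·¬a2·a3, ¬a1·a2·¬a3, a1·a2·a3) and taking the OR gives the canonical DNF.

h(a1, a2, a3) = (((~a1 & ~a2) & a3) | ((~a1 & a2) & ~a3)) | ((a1 & a2) & a3)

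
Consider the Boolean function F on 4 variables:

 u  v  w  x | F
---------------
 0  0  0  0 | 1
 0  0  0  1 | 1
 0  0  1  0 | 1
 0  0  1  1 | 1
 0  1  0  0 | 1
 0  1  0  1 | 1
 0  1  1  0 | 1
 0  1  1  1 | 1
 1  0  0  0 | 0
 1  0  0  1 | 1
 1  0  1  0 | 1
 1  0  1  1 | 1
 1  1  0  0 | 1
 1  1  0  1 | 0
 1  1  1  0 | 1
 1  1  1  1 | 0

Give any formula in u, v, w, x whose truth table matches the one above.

F(u, v, w, x) = ~(((((u & ~v) & ~w) & ~x) | (((u & v) & ~w) & x)) | (((u & v) & w) & x))

The 0-rows are (1,0,0,0), (1,1,0,1), (1,1,1,1). Take each as a conjunction (u·¬v·¬w·¬x, u·v·¬w·x, u·v·w·x), form their disjunction, and complement — that gives a formula that is 1 everywhere F is.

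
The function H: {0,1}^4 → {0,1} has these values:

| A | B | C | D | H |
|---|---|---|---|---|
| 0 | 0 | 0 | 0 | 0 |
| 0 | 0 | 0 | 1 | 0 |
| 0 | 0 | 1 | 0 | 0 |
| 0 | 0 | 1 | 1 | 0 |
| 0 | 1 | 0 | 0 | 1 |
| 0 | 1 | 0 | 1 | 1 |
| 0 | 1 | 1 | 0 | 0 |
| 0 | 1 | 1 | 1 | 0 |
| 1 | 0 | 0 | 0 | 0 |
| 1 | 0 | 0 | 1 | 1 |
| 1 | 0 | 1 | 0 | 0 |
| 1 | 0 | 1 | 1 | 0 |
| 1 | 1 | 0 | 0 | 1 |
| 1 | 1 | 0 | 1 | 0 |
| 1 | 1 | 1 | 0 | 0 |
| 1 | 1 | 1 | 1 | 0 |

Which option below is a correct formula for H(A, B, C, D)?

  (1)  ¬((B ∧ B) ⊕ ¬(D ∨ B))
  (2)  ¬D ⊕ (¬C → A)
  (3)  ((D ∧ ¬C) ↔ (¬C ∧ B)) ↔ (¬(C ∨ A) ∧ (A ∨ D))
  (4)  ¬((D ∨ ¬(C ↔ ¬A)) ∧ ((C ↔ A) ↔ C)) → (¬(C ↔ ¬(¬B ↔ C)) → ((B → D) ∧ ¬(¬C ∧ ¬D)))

3

(1): at (0,0,0,1) it gives 1, but H = 0 — eliminated.
(2): at (0,0,0,0) it gives 1, but H = 0 — eliminated.
(4): at (0,0,0,1) it gives 1, but H = 0 — eliminated.
Only (3) survives; checking it on all 16 rows confirms it matches H.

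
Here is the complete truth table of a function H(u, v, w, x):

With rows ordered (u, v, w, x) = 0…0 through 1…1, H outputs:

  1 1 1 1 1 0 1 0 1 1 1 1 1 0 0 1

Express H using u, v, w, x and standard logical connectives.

There are just 4 zero rows: (0,1,0,1), (0,1,1,1), (1,1,0,1), (1,1,1,0). Their minterms are ¬u·v·¬w·x, ¬u·v·w·x, u·v·¬w·x, u·v·w·¬x; the OR of those covers precisely the 0-outputs, and negating it yields H.

H(u, v, w, x) = not ((((((not u and v) and not w) and x) or (((not u and v) and w) and x)) or (((u and v) and not w) and x)) or (((u and v) and w) and not x))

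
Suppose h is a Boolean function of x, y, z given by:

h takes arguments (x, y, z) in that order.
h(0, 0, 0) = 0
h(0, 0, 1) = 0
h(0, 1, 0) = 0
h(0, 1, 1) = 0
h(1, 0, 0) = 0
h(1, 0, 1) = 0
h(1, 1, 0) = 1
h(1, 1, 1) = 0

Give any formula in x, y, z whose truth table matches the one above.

h(x, y, z) = (x & y) & ~z

h is 1 on exactly one input, (1,1,0), whose minterm is x·y·¬z. So h is just that conjunction.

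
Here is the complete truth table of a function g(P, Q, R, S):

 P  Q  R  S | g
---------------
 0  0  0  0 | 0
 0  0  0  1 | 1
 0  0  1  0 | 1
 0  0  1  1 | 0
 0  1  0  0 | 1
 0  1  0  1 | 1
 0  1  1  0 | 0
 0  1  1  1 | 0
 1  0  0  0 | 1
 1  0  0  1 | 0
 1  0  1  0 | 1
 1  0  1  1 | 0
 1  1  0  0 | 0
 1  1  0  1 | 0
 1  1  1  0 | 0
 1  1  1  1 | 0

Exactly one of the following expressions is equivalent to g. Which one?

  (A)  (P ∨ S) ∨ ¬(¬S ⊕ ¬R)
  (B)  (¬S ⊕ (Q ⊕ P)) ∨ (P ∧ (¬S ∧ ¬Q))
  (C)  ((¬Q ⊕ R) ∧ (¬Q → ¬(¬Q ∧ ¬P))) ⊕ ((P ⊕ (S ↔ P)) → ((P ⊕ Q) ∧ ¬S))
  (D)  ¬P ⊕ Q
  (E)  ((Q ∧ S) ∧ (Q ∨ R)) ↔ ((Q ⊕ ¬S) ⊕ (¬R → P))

E

(A): at (0,0,0,0) it gives 1, but g = 0 — eliminated.
(B): at (0,0,0,0) it gives 1, but g = 0 — eliminated.
(C): at (0,0,1,0) it gives 0, but g = 1 — eliminated.
(D): at (0,0,0,0) it gives 1, but g = 0 — eliminated.
(E) is the remaining candidate, and it agrees with g on all 16 inputs.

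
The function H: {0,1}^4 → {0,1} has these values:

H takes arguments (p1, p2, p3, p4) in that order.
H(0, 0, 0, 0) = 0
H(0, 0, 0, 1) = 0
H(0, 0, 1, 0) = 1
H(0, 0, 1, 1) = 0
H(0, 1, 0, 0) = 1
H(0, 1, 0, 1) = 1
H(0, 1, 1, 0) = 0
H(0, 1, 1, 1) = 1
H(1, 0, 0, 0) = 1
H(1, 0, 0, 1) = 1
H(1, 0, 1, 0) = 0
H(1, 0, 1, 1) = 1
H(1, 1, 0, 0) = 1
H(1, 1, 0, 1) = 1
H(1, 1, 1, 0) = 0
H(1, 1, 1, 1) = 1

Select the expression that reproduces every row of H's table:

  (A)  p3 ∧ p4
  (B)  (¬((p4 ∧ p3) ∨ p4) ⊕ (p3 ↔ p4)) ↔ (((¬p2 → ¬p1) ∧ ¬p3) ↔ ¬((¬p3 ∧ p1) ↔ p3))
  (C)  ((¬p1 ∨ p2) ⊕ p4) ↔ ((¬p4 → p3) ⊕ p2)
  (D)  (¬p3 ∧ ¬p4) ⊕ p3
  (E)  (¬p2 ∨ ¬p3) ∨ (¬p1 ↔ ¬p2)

(A) fails at (0,0,1,0): the formula yields 0, H is 1.
(B) fails at (0,0,0,0): the formula yields 1, H is 0.
(D) fails at (0,0,0,0): the formula yields 1, H is 0.
(E) fails at (0,0,0,0): the formula yields 1, H is 0.
(C) is the remaining candidate, and it agrees with H on all 16 inputs.

C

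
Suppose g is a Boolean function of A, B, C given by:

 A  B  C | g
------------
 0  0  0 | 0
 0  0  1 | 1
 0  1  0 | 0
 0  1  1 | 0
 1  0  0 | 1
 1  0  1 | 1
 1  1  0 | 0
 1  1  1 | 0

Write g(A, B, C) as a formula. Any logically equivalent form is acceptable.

g(A, B, C) = (((¬A ∧ ¬B) ∧ C) ∨ ((A ∧ ¬B) ∧ ¬C)) ∨ ((A ∧ ¬B) ∧ C)

Collect the rows where g=1 — (0,0,1), (1,0,0), (1,0,1) — and write one minterm per row: ¬A·¬B·C, A·¬B·¬C, A·¬B·C. Their union (logical OR) reproduces the table exactly.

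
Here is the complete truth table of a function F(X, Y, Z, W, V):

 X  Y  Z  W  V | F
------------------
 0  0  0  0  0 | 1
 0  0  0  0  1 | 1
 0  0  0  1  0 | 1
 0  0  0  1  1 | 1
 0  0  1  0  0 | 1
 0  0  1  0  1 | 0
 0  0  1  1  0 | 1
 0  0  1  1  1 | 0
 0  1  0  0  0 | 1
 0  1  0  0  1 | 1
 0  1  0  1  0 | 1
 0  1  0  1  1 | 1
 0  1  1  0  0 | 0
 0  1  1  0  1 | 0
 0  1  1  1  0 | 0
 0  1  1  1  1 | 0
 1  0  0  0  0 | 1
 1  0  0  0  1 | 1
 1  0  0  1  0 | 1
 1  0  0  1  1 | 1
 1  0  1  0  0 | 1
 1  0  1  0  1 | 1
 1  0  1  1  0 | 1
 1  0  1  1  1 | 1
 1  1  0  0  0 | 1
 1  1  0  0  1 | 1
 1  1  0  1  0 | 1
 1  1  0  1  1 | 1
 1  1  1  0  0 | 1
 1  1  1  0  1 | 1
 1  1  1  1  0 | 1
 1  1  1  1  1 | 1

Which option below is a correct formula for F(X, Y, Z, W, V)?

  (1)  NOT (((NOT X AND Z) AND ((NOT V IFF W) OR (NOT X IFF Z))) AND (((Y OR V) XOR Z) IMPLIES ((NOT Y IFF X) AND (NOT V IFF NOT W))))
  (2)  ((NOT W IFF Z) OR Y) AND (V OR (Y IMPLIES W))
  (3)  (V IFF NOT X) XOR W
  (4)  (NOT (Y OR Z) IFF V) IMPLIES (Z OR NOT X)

(2) disagrees with F on (0,0,0,0,0) (formula → 0, table → 1); rule it out.
(3) disagrees with F on (0,0,0,0,0) (formula → 0, table → 1); rule it out.
(4) disagrees with F on (0,0,1,0,1) (formula → 1, table → 0); rule it out.
That leaves (1). Evaluating it on every row reproduces the table of F exactly.

1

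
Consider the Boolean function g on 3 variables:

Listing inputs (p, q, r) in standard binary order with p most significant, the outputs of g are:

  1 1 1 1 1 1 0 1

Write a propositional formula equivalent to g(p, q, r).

g is 0 on exactly one input, (1,1,0), whose minterm is p·q·¬r. So g is the negation of that single conjunction.

g(p, q, r) = not ((p and q) and not r)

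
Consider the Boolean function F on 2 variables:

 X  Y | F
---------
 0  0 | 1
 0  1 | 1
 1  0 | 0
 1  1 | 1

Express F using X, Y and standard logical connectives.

F(X, Y) = X → Y

This is X → Y (false only at 1,0).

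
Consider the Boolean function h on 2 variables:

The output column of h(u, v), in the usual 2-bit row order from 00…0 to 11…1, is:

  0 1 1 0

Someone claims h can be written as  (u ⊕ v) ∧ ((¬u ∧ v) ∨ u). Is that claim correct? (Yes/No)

Test each input against both h and the formula:
  u=0, v=0: formula gives 0, h = 0 ✓
  u=0, v=1: formula gives 1, h = 1 ✓
  u=1, v=0: formula gives 1, h = 1 ✓
  u=1, v=1: formula gives 0, h = 0 ✓
Every row agrees, so the formula is equivalent.

Yes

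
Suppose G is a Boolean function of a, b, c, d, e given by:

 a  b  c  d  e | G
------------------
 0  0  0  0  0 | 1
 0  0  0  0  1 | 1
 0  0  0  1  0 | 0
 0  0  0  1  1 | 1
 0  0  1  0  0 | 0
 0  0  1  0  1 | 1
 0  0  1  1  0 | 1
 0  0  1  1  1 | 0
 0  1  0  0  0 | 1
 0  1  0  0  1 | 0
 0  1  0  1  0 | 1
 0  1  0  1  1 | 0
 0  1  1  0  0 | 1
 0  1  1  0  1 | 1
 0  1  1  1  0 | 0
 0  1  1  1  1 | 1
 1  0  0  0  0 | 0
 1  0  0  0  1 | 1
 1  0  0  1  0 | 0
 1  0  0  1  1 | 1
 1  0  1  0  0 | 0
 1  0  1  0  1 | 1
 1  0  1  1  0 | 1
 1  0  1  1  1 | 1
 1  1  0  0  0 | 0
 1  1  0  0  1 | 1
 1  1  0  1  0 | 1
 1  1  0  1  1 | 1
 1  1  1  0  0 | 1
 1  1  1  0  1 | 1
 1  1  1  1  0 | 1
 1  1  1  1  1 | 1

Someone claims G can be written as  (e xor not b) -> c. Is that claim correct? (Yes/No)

Test each input against both G and the formula:
  a=0, b=0, c=0, d=0, e=0: formula gives 0, but G = 1 ✗
Since they disagree at (0,0,0,0,0), the expression is not a correct formula for G.

No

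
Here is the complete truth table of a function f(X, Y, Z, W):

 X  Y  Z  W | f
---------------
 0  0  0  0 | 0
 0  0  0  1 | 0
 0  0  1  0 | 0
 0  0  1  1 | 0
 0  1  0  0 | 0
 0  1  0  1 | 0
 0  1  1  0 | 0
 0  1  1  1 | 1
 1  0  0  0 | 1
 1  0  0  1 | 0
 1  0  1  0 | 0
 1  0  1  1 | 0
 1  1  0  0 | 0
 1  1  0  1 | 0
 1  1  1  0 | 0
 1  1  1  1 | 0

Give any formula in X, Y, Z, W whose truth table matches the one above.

f(X, Y, Z, W) = (((~X & Y) & Z) & W) | (((X & ~Y) & ~Z) & ~W)

The 1-rows are (0,1,1,1), (1,0,0,0). Each contributes one minterm — ¬X·Y·Z·W; X·¬Y·¬Z·¬W — and their disjunction is a sum-of-products form of f.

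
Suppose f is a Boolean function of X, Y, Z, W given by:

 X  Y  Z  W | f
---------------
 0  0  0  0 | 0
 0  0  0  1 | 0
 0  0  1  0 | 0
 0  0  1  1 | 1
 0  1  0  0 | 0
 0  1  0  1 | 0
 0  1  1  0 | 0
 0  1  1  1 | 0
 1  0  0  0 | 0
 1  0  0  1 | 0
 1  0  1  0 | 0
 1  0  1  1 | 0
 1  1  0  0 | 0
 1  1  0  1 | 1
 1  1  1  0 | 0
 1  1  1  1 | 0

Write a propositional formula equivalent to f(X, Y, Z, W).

The 1-rows are (0,0,1,1), (1,1,0,1). Each contributes one minterm — ¬X·¬Y·Z·W; X·Y·¬Z·W — and their disjunction is a sum-of-products form of f.

f(X, Y, Z, W) = (((X' · Y') · Z) · W) + (((X · Y) · Z') · W)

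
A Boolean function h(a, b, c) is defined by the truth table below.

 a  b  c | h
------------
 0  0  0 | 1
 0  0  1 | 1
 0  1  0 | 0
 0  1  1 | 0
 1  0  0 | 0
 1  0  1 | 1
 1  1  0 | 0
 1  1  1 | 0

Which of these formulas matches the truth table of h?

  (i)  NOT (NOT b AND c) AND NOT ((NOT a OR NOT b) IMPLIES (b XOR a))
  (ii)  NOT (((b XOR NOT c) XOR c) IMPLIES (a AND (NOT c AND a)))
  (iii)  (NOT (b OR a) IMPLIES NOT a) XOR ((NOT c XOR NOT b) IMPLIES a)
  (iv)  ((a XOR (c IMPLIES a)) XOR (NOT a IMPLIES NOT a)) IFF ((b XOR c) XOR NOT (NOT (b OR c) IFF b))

(i) disagrees with h on (0,0,1) (formula → 0, table → 1); rule it out.
(iii) disagrees with h on (0,0,0) (formula → 0, table → 1); rule it out.
(iv) disagrees with h on (0,0,0) (formula → 0, table → 1); rule it out.
That leaves (ii). Evaluating it on every row reproduces the table of h exactly.

ii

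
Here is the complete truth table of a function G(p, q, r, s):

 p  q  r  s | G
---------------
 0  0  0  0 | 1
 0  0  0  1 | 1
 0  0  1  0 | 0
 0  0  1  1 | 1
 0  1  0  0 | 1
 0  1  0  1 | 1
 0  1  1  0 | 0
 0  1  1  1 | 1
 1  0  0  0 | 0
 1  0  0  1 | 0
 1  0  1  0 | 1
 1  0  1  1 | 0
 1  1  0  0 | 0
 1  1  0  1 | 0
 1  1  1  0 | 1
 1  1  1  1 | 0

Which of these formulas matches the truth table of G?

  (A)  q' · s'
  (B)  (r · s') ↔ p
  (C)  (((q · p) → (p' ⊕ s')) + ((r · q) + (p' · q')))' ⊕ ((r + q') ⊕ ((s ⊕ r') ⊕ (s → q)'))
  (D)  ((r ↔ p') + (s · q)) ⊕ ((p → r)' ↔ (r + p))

(A) fails at (0,0,0,1): the formula yields 0, G is 1.
(C) fails at (0,0,0,0): the formula yields 0, G is 1.
(D) fails at (0,0,1,0): the formula yields 1, G is 0.
That leaves (B). Evaluating it on every row reproduces the table of G exactly.

B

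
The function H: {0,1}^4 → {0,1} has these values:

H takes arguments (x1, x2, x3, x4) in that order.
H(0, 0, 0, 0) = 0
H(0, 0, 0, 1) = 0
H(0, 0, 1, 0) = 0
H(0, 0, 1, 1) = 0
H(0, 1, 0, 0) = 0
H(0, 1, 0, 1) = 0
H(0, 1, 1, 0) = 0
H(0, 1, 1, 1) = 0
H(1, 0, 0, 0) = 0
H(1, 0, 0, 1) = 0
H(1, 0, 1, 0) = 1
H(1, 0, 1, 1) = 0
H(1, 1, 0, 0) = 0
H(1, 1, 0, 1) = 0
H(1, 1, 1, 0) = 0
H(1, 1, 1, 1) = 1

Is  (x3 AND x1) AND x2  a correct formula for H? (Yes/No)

Test each input against both H and the formula:
  x1=0, x2=0, x3=0, x4=0: formula gives 0, H = 0 ✓
  x1=0, x2=0, x3=0, x4=1: formula gives 0, H = 0 ✓
  x1=0, x2=0, x3=1, x4=0: formula gives 0, H = 0 ✓
  x1=0, x2=0, x3=1, x4=1: formula gives 0, H = 0 ✓
  …
  x1=1, x2=0, x3=1, x4=0: formula gives 0, but H = 1 ✗
A single disagreement suffices: at (1,0,1,0) they differ, so the formula does not compute H.

No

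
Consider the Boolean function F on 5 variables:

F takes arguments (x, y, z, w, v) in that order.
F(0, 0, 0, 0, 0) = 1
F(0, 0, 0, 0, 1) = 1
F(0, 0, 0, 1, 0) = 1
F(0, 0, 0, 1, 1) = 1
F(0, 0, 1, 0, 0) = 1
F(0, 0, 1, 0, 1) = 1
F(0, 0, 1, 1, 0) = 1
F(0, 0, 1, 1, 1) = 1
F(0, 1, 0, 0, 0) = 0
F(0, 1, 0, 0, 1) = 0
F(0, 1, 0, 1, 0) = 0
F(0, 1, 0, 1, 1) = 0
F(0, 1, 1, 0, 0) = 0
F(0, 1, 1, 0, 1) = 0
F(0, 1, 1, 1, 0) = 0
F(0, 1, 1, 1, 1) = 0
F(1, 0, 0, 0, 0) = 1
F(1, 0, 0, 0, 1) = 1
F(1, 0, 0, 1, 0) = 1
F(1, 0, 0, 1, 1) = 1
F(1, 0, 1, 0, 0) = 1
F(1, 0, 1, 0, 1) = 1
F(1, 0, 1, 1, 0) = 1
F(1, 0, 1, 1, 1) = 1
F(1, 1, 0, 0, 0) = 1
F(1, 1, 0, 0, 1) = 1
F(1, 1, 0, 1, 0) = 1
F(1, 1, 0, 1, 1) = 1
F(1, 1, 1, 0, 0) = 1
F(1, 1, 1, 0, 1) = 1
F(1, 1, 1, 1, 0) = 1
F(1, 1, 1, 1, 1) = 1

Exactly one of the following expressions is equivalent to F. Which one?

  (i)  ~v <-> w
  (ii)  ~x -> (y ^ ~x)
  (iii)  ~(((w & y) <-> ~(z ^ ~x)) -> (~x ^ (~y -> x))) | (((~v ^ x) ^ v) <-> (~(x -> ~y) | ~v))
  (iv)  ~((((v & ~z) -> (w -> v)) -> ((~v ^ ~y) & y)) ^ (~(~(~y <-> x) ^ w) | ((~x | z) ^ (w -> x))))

ii

(i): at (0,0,0,0,0) it gives 0, but F = 1 — eliminated.
(iii): at (0,0,0,0,1) it gives 0, but F = 1 — eliminated.
(iv): at (0,0,0,1,0) it gives 0, but F = 1 — eliminated.
(ii) is the remaining candidate, and it agrees with F on all 32 inputs.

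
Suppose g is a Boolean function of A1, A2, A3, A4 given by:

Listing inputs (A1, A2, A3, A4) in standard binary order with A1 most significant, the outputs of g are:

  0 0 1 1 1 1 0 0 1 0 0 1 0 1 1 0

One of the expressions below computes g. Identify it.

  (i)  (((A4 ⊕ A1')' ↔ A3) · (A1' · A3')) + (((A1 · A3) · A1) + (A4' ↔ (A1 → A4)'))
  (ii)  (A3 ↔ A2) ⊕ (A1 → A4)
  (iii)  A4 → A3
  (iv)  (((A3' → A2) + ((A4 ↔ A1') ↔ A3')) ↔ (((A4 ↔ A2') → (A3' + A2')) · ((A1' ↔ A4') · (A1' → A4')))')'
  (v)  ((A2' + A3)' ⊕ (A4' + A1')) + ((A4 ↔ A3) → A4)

(i) disagrees with g on (0,0,0,0) (formula → 1, table → 0); rule it out.
(iii) disagrees with g on (0,0,0,0) (formula → 1, table → 0); rule it out.
(iv) disagrees with g on (0,0,1,1) (formula → 0, table → 1); rule it out.
(v) disagrees with g on (0,0,0,0) (formula → 1, table → 0); rule it out.
That leaves (ii). Evaluating it on every row reproduces the table of g exactly.

ii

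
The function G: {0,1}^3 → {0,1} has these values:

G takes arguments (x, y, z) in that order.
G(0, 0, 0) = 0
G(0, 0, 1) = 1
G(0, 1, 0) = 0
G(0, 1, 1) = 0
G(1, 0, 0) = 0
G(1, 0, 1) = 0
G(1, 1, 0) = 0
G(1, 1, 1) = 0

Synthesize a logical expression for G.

G is 1 on exactly one input, (0,0,1), whose minterm is ¬x·¬y·z. So G is just that conjunction.

G(x, y, z) = (x' · y') · z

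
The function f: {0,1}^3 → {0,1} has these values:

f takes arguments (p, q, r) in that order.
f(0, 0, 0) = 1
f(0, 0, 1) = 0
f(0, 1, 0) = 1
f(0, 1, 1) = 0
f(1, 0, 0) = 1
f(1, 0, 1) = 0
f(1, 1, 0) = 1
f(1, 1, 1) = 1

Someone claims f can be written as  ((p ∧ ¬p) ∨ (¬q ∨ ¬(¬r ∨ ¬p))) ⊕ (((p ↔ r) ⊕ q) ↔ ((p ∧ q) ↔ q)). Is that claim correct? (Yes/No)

Evaluate ((p ∧ ¬p) ∨ (¬q ∨ ¬(¬r ∨ ¬p))) ⊕ (((p ↔ r) ⊕ q) ↔ ((p ∧ q) ↔ q)) on each row and compare to f:
  p=0, q=0, r=0: formula gives 0, but f = 1 ✗
A single disagreement suffices: at (0,0,0) they differ, so the formula does not compute f.

No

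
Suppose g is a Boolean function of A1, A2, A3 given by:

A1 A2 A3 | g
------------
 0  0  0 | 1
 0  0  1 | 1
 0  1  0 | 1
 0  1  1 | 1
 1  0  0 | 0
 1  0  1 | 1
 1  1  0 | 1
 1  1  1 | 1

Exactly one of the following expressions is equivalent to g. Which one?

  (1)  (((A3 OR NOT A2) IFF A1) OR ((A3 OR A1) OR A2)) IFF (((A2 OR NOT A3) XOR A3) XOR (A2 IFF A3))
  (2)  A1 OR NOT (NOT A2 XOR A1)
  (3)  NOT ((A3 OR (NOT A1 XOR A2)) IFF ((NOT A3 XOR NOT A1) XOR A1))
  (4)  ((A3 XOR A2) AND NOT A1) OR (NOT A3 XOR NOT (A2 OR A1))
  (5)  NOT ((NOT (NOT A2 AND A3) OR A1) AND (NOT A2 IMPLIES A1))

(2) fails at (0,0,0): the formula yields 0, g is 1.
(3) fails at (0,0,1): the formula yields 0, g is 1.
(4) fails at (0,0,0): the formula yields 0, g is 1.
(5) fails at (0,1,0): the formula yields 0, g is 1.
That leaves (1). Evaluating it on every row reproduces the table of g exactly.

1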